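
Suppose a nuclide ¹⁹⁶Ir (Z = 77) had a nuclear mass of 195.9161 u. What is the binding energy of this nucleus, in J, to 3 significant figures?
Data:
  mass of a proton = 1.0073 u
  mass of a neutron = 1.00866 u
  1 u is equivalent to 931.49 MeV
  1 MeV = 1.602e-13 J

2.50e-10 J

Total constituent mass: 77 × 1.0073 + 119 × 1.00866 = 197.59264 u
Mass defect Δm = 197.59264 − 195.9161 = 1.67654 u
Converting to energy: 1.67654 u × 931.49 MeV/u = 1561.68 MeV
In joules: 1561.68 MeV × 1.602e-13 J/MeV = 2.5018e-10 J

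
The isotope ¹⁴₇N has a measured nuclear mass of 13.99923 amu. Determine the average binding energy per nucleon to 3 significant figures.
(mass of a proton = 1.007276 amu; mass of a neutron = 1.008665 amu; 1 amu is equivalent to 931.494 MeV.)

7.48 MeV/nucleon

The nucleus contains 7 protons and 14 − 7 = 7 neutrons.
Σm = 7·m_p + 7·m_n = 7.050932 + 7.060655 = 14.111587 amu
Mass defect Δm = 14.111587 − 13.99923 = 0.112357 amu
Converting to energy: 0.112357 amu × 931.494 MeV/amu = 104.660 MeV
BE/A = 104.660 MeV / 14 = 7.476 MeV/nucleon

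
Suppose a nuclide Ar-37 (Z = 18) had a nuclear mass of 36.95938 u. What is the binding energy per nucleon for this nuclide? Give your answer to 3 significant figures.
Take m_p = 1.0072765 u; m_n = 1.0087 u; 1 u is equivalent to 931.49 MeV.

8.48 MeV/nucleon

With 18 protons and 19 neutrons (A = 37):
Mass of separated nucleons = 18(1.0072765) + 19(1.0087) = 18.1309770 + 19.1653 = 37.2962770 u
Mass defect Δm = 37.2962770 − 36.95938 = 0.3368970 u
Binding energy = Δm·c² = 0.3368970 × 931.49 MeV/u = 313.816 MeV
Dividing by A = 37 gives 8.482 MeV per nucleon.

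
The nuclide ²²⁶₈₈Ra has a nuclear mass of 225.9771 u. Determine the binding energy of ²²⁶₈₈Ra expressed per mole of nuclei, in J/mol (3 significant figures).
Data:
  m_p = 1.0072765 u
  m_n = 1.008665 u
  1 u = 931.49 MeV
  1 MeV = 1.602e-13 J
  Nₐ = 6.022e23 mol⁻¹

Total constituent mass: 88 × 1.0072765 + 138 × 1.008665 = 227.8361020 u
The mass defect is 227.8361020 − 225.9771 = 1.8590020 u.
Converting to energy: 1.8590020 u × 931.49 MeV/u = 1731.64 MeV
Per nucleus in joules: 1731.64 MeV × 1.602e-13 J/MeV = 2.7741e-10 J
Per mole: 2.7741e-10 J × 6.022e23 mol⁻¹ = 1.6706e+14 J/mol

1.67e+14 J/mol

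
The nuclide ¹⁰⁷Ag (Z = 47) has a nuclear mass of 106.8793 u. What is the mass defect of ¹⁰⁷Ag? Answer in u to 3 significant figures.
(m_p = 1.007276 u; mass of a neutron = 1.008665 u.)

Σm = 47·m_p + 60·m_n = 47.341972 + 60.519900 = 107.861872 u
Δm = 107.861872 − 106.8793 = 0.982572 u

0.983 u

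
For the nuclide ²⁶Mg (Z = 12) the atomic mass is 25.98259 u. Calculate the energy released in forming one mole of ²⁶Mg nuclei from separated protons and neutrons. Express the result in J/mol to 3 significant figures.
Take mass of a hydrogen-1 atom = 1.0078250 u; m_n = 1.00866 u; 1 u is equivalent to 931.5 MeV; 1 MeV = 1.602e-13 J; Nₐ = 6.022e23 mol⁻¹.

Z = 12, so N = A − Z = 26 − 12 = 14.
Σm = 12·m(¹H) + 14·m_n = 12.0939000 + 14.12124 = 26.2151400 u
Δm = 26.2151400 − 25.98259 = 0.2325500 u
Binding energy = Δm·c² = 0.2325500 × 931.5 MeV/u = 216.620 MeV
Per nucleus in joules: 216.620 MeV × 1.602e-13 J/MeV = 3.4703e-11 J
Per mole: 3.4703e-11 J × 6.022e23 mol⁻¹ = 2.0898e+13 J/mol

2.09e+13 J/mol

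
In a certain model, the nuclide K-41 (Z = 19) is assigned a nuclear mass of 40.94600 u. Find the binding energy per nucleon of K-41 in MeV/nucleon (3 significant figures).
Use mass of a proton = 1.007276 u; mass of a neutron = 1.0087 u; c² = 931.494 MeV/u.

8.72 MeV/nucleon

With 19 protons and 22 neutrons (A = 41):
Mass of separated nucleons = 19(1.007276) + 22(1.0087) = 19.138244 + 22.1914 = 41.329644 u
Δm = 41.329644 − 40.94600 = 0.383644 u
E_B = 0.383644 × 931.494 = 357.362 MeV
Dividing by A = 41 gives 8.716 MeV per nucleon.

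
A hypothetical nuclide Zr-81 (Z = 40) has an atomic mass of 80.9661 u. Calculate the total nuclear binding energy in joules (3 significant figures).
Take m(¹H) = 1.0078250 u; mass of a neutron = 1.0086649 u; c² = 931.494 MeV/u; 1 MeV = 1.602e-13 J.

1.05e-10 J

Σm = 40·m(¹H) + 41·m_n = 40.3130000 + 41.3552609 = 81.6682609 u
Δm = 81.6682609 − 80.9661 = 0.7021609 u
Converting to energy: 0.7021609 u × 931.494 MeV/u = 654.059 MeV
In joules: 654.059 MeV × 1.602e-13 J/MeV = 1.0478e-10 J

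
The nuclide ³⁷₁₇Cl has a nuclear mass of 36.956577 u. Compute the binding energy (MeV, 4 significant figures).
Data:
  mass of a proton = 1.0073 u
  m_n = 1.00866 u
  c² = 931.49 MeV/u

With 17 protons and 20 neutrons (A = 37):
Mass of separated nucleons = 17(1.0073) + 20(1.00866) = 17.1241 + 20.17320 = 37.29730 u
Δm = 37.29730 − 36.956577 = 0.340723 u
Binding energy = Δm·c² = 0.340723 × 931.49 MeV/u = 317.380 MeV

317.4 MeV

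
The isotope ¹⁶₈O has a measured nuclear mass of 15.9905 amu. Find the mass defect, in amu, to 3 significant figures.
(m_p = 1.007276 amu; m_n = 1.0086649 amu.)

0.137 amu

Mass of separated nucleons = 8(1.007276) + 8(1.0086649) = 8.058208 + 8.0693192 = 16.1275272 amu
Δm = 16.1275272 − 15.9905 = 0.1370272 amu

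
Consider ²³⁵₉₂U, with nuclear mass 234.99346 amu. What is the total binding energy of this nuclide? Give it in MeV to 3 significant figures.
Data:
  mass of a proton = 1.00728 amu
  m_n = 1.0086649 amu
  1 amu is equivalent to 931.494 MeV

1780 MeV

Mass of separated nucleons = 92(1.00728) + 143(1.0086649) = 92.66976 + 144.2390807 = 236.9088407 amu
Mass defect Δm = 236.9088407 − 234.99346 = 1.9153807 amu
E_B = 1.9153807 × 931.494 = 1784.17 MeV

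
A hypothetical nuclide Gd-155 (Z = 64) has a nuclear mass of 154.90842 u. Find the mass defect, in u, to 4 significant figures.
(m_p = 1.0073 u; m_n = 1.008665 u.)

1.347 u

Z = 64, so N = A − Z = 155 − 64 = 91.
Σm = 64·m_p + 91·m_n = 64.4672 + 91.788515 = 156.255715 u
Mass defect Δm = 156.255715 − 154.90842 = 1.347295 u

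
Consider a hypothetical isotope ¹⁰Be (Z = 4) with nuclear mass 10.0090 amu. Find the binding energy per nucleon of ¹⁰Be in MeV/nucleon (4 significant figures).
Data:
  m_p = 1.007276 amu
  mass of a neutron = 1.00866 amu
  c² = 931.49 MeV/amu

The nucleus contains 4 protons and 10 − 4 = 6 neutrons.
Σm = 4·m_p + 6·m_n = 4.029104 + 6.05196 = 10.081064 amu
Mass defect Δm = 10.081064 − 10.0090 = 0.072064 amu
Binding energy = Δm·c² = 0.072064 × 931.49 MeV/amu = 67.1269 MeV
Dividing by A = 10 gives 6.713 MeV per nucleon.

6.713 MeV/nucleon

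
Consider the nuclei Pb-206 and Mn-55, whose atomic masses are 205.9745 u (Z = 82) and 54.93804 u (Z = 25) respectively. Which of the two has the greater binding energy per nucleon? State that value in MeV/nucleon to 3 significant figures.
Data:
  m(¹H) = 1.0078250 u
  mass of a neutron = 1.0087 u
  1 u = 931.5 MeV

Mn-55; 8.78 MeV/nucleon

Pb-206: Σm = 82(1.0078250) + 124(1.0087) = 207.7204500 u; Δm = 1.7459500 u; E_B = 1626.35 MeV; E_B/A = 7.8949 MeV
Mn-55: Σm = 25(1.0078250) + 30(1.0087) = 55.4566250 u; Δm = 0.5185850 u; E_B = 483.06 MeV; E_B/A = 8.783 MeV
Mn-55 has the higher binding energy per nucleon, so it is the more tightly bound nucleus.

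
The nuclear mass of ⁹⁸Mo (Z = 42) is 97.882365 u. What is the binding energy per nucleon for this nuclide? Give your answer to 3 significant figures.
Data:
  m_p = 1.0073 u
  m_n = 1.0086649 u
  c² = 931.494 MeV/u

8.64 MeV/nucleon

Total constituent mass: 42 × 1.0073 + 56 × 1.0086649 = 98.7918344 u
Δm = 98.7918344 − 97.882365 = 0.9094694 u
Converting to energy: 0.9094694 u × 931.494 MeV/u = 847.165 MeV
BE/A = 847.165 MeV / 98 = 8.6445 MeV/nucleon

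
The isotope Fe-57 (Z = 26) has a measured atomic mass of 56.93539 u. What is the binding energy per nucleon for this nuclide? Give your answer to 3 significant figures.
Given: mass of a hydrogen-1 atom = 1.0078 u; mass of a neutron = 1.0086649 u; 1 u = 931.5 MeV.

The nucleus contains 26 protons and 57 − 26 = 31 neutrons.
Mass of separated nucleons = 26(1.0078) + 31(1.0086649) = 26.2028 + 31.2686119 = 57.4714119 u
Δm = 57.4714119 − 56.93539 = 0.5360219 u
E_B = 0.5360219 × 931.5 = 499.304 MeV
Dividing by A = 57 gives 8.760 MeV per nucleon.

8.76 MeV/nucleon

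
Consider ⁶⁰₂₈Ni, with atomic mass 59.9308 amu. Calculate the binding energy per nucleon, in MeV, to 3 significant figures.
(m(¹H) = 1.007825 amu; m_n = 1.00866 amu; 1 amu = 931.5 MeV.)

The nucleus contains 28 protons and 60 − 28 = 32 neutrons.
Σm = 28·m(¹H) + 32·m_n = 28.219100 + 32.27712 = 60.496220 amu
Mass defect Δm = 60.496220 − 59.9308 = 0.565420 amu
E_B = 0.565420 × 931.5 = 526.689 MeV
BE/A = 526.689 MeV / 60 = 8.778 MeV/nucleon

8.78 MeV/nucleon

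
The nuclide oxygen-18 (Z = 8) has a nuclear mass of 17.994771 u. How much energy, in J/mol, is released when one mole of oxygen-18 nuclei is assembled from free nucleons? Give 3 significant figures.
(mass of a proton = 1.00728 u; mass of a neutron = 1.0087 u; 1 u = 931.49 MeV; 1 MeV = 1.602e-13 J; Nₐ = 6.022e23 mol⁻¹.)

Total constituent mass: 8 × 1.00728 + 10 × 1.0087 = 18.14524 u
The mass defect is 18.14524 − 17.994771 = 0.150469 u.
Converting to energy: 0.150469 u × 931.49 MeV/u = 140.160 MeV
Per nucleus in joules: 140.160 MeV × 1.602e-13 J/MeV = 2.2454e-11 J
Per mole: 2.2454e-11 J × 6.022e23 mol⁻¹ = 1.3522e+13 J/mol

1.35e+13 J/mol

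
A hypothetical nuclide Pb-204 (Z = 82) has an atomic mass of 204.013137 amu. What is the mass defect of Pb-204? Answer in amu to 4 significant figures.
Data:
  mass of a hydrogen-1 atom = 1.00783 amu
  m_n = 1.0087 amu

The nucleus contains 82 protons and 204 − 82 = 122 neutrons.
Total constituent mass: 82 × 1.00783 + 122 × 1.0087 = 205.70346 amu
The mass defect is 205.70346 − 204.013137 = 1.690323 amu.

1.690 amu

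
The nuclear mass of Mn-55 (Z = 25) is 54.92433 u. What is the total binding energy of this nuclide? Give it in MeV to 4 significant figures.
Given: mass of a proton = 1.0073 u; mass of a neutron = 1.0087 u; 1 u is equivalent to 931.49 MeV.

483.6 MeV

Total constituent mass: 25 × 1.0073 + 30 × 1.0087 = 55.4435 u
Δm = 55.4435 − 54.92433 = 0.51917 u
Converting to energy: 0.51917 u × 931.49 MeV/u = 483.602 MeV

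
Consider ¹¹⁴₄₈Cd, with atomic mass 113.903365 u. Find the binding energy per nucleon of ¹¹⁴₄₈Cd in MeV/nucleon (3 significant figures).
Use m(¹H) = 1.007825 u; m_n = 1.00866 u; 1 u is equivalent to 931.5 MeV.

8.53 MeV/nucleon

The nucleus contains 48 protons and 114 − 48 = 66 neutrons.
Total constituent mass: 48 × 1.007825 + 66 × 1.00866 = 114.947160 u
The mass defect is 114.947160 − 113.903365 = 1.043795 u.
Converting to energy: 1.043795 u × 931.5 MeV/u = 972.295 MeV
BE/A = 972.295 MeV / 114 = 8.529 MeV/nucleon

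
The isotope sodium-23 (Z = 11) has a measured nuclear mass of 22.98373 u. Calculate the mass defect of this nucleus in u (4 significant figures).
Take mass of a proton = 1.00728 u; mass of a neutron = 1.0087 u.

0.2008 u

Σm = 11·m_p + 12·m_n = 11.08008 + 12.1044 = 23.18448 u
The mass defect is 23.18448 − 22.98373 = 0.20075 u.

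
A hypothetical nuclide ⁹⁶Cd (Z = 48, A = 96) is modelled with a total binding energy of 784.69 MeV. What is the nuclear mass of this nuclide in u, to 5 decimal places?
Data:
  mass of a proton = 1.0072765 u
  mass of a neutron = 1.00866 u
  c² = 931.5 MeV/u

95.92256 u

Mass defect = 784.69 MeV / (931.5 MeV/u) = 0.8423940 u
Constituent mass = 48(1.0072765) + 48(1.00866) = 96.7649520 u
Nuclear mass = 96.7649520 − 0.8423940 = 95.9225580 u ≈ 95.92256 u (to 5 decimal places)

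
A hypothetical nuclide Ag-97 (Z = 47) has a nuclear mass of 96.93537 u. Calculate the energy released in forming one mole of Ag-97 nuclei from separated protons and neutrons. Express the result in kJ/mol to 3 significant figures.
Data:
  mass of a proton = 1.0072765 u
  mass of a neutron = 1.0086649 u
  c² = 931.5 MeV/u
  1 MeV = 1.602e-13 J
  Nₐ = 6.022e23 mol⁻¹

Mass of separated nucleons = 47(1.0072765) + 50(1.0086649) = 47.3419955 + 50.4332450 = 97.7752405 u
Δm = 97.7752405 − 96.93537 = 0.8398705 u
Converting to energy: 0.8398705 u × 931.5 MeV/u = 782.339 MeV
Per nucleus in joules: 782.339 MeV × 1.602e-13 J/MeV = 1.2533e-10 J
Per mole: 1.2533e-10 J × 6.022e23 mol⁻¹ = 7.5474e+13 J/mol

7.55e+10 kJ/mol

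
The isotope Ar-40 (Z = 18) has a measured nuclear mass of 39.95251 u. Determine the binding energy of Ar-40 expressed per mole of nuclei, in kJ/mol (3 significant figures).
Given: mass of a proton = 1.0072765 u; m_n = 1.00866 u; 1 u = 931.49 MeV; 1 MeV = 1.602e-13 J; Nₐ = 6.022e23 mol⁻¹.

3.32e+10 kJ/mol

With 18 protons and 22 neutrons (A = 40):
Total constituent mass: 18 × 1.0072765 + 22 × 1.00866 = 40.3214970 u
Δm = 40.3214970 − 39.95251 = 0.3689870 u
E_B = 0.3689870 × 931.49 = 343.708 MeV
Per nucleus in joules: 343.708 MeV × 1.602e-13 J/MeV = 5.5062e-11 J
Per mole: 5.5062e-11 J × 6.022e23 mol⁻¹ = 3.3158e+13 J/mol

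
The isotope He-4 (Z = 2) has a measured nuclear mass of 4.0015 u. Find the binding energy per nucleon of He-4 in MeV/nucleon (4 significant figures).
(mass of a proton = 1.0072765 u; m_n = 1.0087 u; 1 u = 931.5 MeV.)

7.092 MeV/nucleon

The nucleus contains 2 protons and 4 − 2 = 2 neutrons.
Σm = 2·m_p + 2·m_n = 2.0145530 + 2.0174 = 4.0319530 u
Mass defect Δm = 4.0319530 − 4.0015 = 0.0304530 u
Converting to energy: 0.0304530 u × 931.5 MeV/u = 28.3670 MeV
Dividing by A = 4 gives 7.092 MeV per nucleon.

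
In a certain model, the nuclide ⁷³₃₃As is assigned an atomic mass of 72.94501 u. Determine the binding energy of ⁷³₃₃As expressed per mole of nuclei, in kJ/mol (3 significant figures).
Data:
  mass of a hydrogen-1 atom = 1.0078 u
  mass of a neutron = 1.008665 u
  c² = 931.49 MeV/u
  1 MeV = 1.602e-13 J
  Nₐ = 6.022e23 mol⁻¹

Total constituent mass: 33 × 1.0078 + 40 × 1.008665 = 73.604000 u
The mass defect is 73.604000 − 72.94501 = 0.658990 u.
Converting to energy: 0.658990 u × 931.49 MeV/u = 613.843 MeV
Per nucleus in joules: 613.843 MeV × 1.602e-13 J/MeV = 9.8338e-11 J
Per mole: 9.8338e-11 J × 6.022e23 mol⁻¹ = 5.9219e+13 J/mol

5.92e+10 kJ/mol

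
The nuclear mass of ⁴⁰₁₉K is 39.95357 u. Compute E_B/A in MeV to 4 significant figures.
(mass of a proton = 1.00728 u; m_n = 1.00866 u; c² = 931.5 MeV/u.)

Z = 19, so N = A − Z = 40 − 19 = 21.
Σm = 19·m_p + 21·m_n = 19.13832 + 21.18186 = 40.32018 u
The mass defect is 40.32018 − 39.95357 = 0.36661 u.
Binding energy = Δm·c² = 0.36661 × 931.5 MeV/u = 341.497 MeV
Dividing by A = 40 gives 8.537 MeV per nucleon.

8.537 MeV/nucleon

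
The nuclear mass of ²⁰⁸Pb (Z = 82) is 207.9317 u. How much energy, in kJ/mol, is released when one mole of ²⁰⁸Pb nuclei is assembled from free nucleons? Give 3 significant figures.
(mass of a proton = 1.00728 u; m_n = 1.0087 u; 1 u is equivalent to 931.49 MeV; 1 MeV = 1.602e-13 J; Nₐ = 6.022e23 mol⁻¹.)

1.58e+11 kJ/mol

Z = 82, so N = A − Z = 208 − 82 = 126.
Σm = 82·m_p + 126·m_n = 82.59696 + 127.0962 = 209.69316 u
Mass defect Δm = 209.69316 − 207.9317 = 1.76146 u
Binding energy = Δm·c² = 1.76146 × 931.49 MeV/u = 1640.78 MeV
Per nucleus in joules: 1640.78 MeV × 1.602e-13 J/MeV = 2.6285e-10 J
Per mole: 2.6285e-10 J × 6.022e23 mol⁻¹ = 1.5829e+14 J/mol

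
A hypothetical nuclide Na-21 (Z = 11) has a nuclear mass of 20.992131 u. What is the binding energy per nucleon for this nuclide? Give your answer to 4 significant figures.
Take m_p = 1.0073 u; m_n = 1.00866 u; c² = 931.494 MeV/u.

Z = 11, so N = A − Z = 21 − 11 = 10.
Σm = 11·m_p + 10·m_n = 11.0803 + 10.08660 = 21.16690 u
Δm = 21.16690 − 20.992131 = 0.174769 u
Binding energy = Δm·c² = 0.174769 × 931.494 MeV/u = 162.796 MeV
Per nucleon: 162.796 / 21 = 7.752 MeV

7.752 MeV/nucleon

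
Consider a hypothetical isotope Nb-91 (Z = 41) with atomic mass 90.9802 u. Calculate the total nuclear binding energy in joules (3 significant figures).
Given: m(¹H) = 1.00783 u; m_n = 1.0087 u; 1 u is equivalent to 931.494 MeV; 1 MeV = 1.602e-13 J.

Total constituent mass: 41 × 1.00783 + 50 × 1.0087 = 91.75603 u
Mass defect Δm = 91.75603 − 90.9802 = 0.77583 u
Converting to energy: 0.77583 u × 931.494 MeV/u = 722.681 MeV
In joules: 722.681 MeV × 1.602e-13 J/MeV = 1.1577e-10 J

1.16e-10 J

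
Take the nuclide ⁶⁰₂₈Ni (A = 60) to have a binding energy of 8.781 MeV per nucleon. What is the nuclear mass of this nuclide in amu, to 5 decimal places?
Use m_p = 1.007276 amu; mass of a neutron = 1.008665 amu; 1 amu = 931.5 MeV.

59.91540 amu

Total binding energy = 60 × 8.781 = 526.860 MeV
Mass defect = 526.860 MeV / (931.5 MeV/amu) = 0.5656039 amu
Constituent mass = 28(1.007276) + 32(1.008665) = 60.481008 amu
Nuclear mass = 60.481008 − 0.5656039 = 59.9154041 amu ≈ 59.91540 amu (to 5 decimal places)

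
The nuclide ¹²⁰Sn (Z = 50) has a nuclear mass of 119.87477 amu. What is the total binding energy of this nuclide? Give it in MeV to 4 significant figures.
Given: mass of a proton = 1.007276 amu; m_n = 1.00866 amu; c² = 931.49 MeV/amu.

1020 MeV

Σm = 50·m_p + 70·m_n = 50.363800 + 70.60620 = 120.970000 amu
Mass defect Δm = 120.970000 − 119.87477 = 1.095230 amu
Binding energy = Δm·c² = 1.095230 × 931.49 MeV/amu = 1020.20 MeV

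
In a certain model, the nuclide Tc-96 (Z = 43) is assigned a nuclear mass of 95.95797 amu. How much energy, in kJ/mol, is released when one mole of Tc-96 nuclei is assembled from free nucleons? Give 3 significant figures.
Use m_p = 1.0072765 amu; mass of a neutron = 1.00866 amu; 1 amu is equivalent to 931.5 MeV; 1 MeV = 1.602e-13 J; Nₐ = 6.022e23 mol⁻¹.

With 43 protons and 53 neutrons (A = 96):
Total constituent mass: 43 × 1.0072765 + 53 × 1.00866 = 96.7718695 amu
Δm = 96.7718695 − 95.95797 = 0.8138995 amu
Converting to energy: 0.8138995 amu × 931.5 MeV/amu = 758.147 MeV
Per nucleus in joules: 758.147 MeV × 1.602e-13 J/MeV = 1.2146e-10 J
Per mole: 1.2146e-10 J × 6.022e23 mol⁻¹ = 7.3143e+13 J/mol

7.31e+10 kJ/mol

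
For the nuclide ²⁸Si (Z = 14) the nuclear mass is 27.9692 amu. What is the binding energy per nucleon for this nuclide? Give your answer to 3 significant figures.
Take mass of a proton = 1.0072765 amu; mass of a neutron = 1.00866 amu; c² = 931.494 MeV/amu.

With 14 protons and 14 neutrons (A = 28):
Σm = 14·m_p + 14·m_n = 14.1018710 + 14.12124 = 28.2231110 amu
Δm = 28.2231110 − 27.9692 = 0.2539110 amu
Converting to energy: 0.2539110 amu × 931.494 MeV/amu = 236.517 MeV
Per nucleon: 236.517 / 28 = 8.447 MeV

8.45 MeV/nucleon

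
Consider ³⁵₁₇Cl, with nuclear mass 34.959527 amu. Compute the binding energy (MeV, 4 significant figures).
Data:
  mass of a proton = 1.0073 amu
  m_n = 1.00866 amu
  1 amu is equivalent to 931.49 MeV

With 17 protons and 18 neutrons (A = 35):
Total constituent mass: 17 × 1.0073 + 18 × 1.00866 = 35.27998 amu
Δm = 35.27998 − 34.959527 = 0.320453 amu
E_B = 0.320453 × 931.49 = 298.499 MeV

298.5 MeV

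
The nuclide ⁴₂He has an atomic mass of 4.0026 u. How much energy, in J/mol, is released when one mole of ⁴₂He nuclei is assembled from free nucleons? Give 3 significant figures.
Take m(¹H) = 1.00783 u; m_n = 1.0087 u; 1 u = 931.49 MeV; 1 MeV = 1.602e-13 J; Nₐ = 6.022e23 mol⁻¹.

Total constituent mass: 2 × 1.00783 + 2 × 1.0087 = 4.03306 u
Mass defect Δm = 4.03306 − 4.0026 = 0.03046 u
Binding energy = Δm·c² = 0.03046 × 931.49 MeV/u = 28.3732 MeV
Per nucleus in joules: 28.3732 MeV × 1.602e-13 J/MeV = 4.5454e-12 J
Per mole: 4.5454e-12 J × 6.022e23 mol⁻¹ = 2.7372e+12 J/mol

2.74e+12 J/mol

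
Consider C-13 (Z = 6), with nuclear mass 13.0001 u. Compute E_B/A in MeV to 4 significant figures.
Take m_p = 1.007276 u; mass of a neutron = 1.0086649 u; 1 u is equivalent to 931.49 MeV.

7.467 MeV/nucleon

Σm = 6·m_p + 7·m_n = 6.043656 + 7.0606543 = 13.1043103 u
The mass defect is 13.1043103 − 13.0001 = 0.1042103 u.
Converting to energy: 0.1042103 u × 931.49 MeV/u = 97.0709 MeV
Dividing by A = 13 gives 7.467 MeV per nucleon.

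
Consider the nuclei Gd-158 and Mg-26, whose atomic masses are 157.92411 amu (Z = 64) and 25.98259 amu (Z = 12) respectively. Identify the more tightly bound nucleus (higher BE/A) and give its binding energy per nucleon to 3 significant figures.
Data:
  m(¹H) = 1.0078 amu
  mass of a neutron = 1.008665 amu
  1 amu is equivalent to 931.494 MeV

Gd-158: Σm = 64(1.0078) + 94(1.008665) = 159.313710 amu; Δm = 1.389600 amu; E_B = 1294.4 MeV; E_B/A = 8.192 MeV
Mg-26: Σm = 12(1.0078) + 14(1.008665) = 26.214910 amu; Δm = 0.232320 amu; E_B = 216.40 MeV; E_B/A = 8.323 MeV
Mg-26 has the higher binding energy per nucleon, so it is the more tightly bound nucleus.

Mg-26; 8.32 MeV/nucleon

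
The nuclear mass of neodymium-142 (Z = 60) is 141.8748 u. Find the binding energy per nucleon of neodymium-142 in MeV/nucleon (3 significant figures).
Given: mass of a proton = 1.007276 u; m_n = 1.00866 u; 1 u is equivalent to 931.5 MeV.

With 60 protons and 82 neutrons (A = 142):
Total constituent mass: 60 × 1.007276 + 82 × 1.00866 = 143.146680 u
Δm = 143.146680 − 141.8748 = 1.271880 u
E_B = 1.271880 × 931.5 = 1184.76 MeV
Dividing by A = 142 gives 8.343 MeV per nucleon.

8.34 MeV/nucleon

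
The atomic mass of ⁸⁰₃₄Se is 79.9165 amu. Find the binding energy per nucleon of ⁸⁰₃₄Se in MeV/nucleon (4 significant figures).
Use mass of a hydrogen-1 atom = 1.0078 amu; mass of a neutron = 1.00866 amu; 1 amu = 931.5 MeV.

Z = 34, so N = A − Z = 80 − 34 = 46.
Σm = 34·m(¹H) + 46·m_n = 34.2652 + 46.39836 = 80.66356 amu
Mass defect Δm = 80.66356 − 79.9165 = 0.74706 amu
Converting to energy: 0.74706 amu × 931.5 MeV/amu = 695.886 MeV
Per nucleon: 695.886 / 80 = 8.699 MeV

8.699 MeV/nucleon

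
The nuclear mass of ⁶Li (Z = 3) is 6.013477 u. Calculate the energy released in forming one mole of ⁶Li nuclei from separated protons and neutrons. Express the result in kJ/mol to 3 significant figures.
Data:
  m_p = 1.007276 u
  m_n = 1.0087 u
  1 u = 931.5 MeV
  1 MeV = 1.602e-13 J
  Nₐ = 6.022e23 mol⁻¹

3.10e+09 kJ/mol

The nucleus contains 3 protons and 6 − 3 = 3 neutrons.
Total constituent mass: 3 × 1.007276 + 3 × 1.0087 = 6.047928 u
The mass defect is 6.047928 − 6.013477 = 0.034451 u.
E_B = 0.034451 × 931.5 = 32.0911 MeV
Per nucleus in joules: 32.0911 MeV × 1.602e-13 J/MeV = 5.1410e-12 J
Per mole: 5.1410e-12 J × 6.022e23 mol⁻¹ = 3.0959e+12 J/mol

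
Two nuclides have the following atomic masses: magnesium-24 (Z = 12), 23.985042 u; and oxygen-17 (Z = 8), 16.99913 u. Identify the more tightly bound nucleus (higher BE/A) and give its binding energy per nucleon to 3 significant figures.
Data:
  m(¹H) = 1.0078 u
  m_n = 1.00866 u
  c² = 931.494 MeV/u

magnesium-24: Σm = 12(1.0078) + 12(1.00866) = 24.19752 u; Δm = 0.212478 u; E_B = 197.92 MeV; E_B/A = 8.247 MeV
oxygen-17: Σm = 8(1.0078) + 9(1.00866) = 17.14034 u; Δm = 0.14121 u; E_B = 131.536 MeV; E_B/A = 7.737 MeV
magnesium-24 has the higher binding energy per nucleon, so it is the more tightly bound nucleus.

magnesium-24; 8.25 MeV/nucleon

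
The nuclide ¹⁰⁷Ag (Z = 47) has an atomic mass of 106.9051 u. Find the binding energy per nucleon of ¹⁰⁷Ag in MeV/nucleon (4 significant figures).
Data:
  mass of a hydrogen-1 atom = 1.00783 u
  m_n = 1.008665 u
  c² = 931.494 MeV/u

8.556 MeV/nucleon

The nucleus contains 47 protons and 107 − 47 = 60 neutrons.
Total constituent mass: 47 × 1.00783 + 60 × 1.008665 = 107.887910 u
The mass defect is 107.887910 − 106.9051 = 0.982810 u.
E_B = 0.982810 × 931.494 = 915.482 MeV
Dividing by A = 107 gives 8.556 MeV per nucleon.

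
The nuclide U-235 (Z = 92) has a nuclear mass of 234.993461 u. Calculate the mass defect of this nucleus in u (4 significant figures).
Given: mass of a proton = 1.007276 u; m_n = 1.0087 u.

1.920 u

The nucleus contains 92 protons and 235 − 92 = 143 neutrons.
Mass of separated nucleons = 92(1.007276) + 143(1.0087) = 92.669392 + 144.2441 = 236.913492 u
Mass defect Δm = 236.913492 − 234.993461 = 1.920031 u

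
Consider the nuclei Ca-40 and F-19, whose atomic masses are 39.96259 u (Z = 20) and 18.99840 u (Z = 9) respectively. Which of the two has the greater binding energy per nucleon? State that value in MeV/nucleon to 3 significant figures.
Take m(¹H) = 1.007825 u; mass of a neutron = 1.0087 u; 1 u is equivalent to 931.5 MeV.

Ca-40; 8.57 MeV/nucleon

Ca-40: Σm = 20(1.007825) + 20(1.0087) = 40.330500 u; Δm = 0.367910 u; E_B = 342.71 MeV; E_B/A = 8.568 MeV
F-19: Σm = 9(1.007825) + 10(1.0087) = 19.157425 u; Δm = 0.159025 u; E_B = 148.13 MeV; E_B/A = 7.796 MeV
Ca-40 has the higher binding energy per nucleon, so it is the more tightly bound nucleus.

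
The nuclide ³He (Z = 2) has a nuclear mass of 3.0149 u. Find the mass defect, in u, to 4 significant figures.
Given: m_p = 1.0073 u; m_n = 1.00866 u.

Σm = 2·m_p + 1·m_n = 2.0146 + 1.00866 = 3.02326 u
Mass defect Δm = 3.02326 − 3.0149 = 0.00836 u

0.008360 u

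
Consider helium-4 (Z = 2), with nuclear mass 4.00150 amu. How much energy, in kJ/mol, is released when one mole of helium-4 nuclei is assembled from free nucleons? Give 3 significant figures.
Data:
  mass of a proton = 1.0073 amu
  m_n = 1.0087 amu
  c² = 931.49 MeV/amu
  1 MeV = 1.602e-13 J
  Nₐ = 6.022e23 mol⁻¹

Z = 2, so N = A − Z = 4 − 2 = 2.
Σm = 2·m_p + 2·m_n = 2.0146 + 2.0174 = 4.0320 amu
The mass defect is 4.0320 − 4.00150 = 0.03050 amu.
Converting to energy: 0.03050 amu × 931.49 MeV/amu = 28.4104 MeV
Per nucleus in joules: 28.4104 MeV × 1.602e-13 J/MeV = 4.5513e-12 J
Per mole: 4.5513e-12 J × 6.022e23 mol⁻¹ = 2.7408e+12 J/mol

2.74e+09 kJ/mol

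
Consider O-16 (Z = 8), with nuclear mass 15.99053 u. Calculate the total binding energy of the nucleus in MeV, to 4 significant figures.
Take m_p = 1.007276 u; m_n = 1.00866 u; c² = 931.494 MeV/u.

The nucleus contains 8 protons and 16 − 8 = 8 neutrons.
Σm = 8·m_p + 8·m_n = 8.058208 + 8.06928 = 16.127488 u
Mass defect Δm = 16.127488 − 15.99053 = 0.136958 u
Converting to energy: 0.136958 u × 931.494 MeV/u = 127.576 MeV

127.6 MeV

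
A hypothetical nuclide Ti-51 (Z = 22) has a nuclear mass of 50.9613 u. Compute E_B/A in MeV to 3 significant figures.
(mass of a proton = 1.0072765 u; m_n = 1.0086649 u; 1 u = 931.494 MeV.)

Total constituent mass: 22 × 1.0072765 + 29 × 1.0086649 = 51.4113651 u
The mass defect is 51.4113651 − 50.9613 = 0.4500651 u.
Binding energy = Δm·c² = 0.4500651 × 931.494 MeV/u = 419.233 MeV
Per nucleon: 419.233 / 51 = 8.220 MeV

8.22 MeV/nucleon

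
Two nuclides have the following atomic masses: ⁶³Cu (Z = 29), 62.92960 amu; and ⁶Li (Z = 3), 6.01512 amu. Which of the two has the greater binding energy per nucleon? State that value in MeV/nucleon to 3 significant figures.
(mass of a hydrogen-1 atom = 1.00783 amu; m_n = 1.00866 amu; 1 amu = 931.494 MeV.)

⁶³Cu; 8.75 MeV/nucleon

⁶³Cu: Σm = 29(1.00783) + 34(1.00866) = 63.52151 amu; Δm = 0.59191 amu; E_B = 551.36 MeV; E_B/A = 8.752 MeV
⁶Li: Σm = 3(1.00783) + 3(1.00866) = 6.04947 amu; Δm = 0.03435 amu; E_B = 31.997 MeV; E_B/A = 5.333 MeV
⁶³Cu has the higher binding energy per nucleon, so it is the more tightly bound nucleus.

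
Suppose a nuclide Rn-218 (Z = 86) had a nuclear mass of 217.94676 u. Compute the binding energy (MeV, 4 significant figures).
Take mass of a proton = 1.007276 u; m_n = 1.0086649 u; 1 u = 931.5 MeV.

1698 MeV

The nucleus contains 86 protons and 218 − 86 = 132 neutrons.
Total constituent mass: 86 × 1.007276 + 132 × 1.0086649 = 219.7695028 u
Δm = 219.7695028 − 217.94676 = 1.8227428 u
Converting to energy: 1.8227428 u × 931.5 MeV/u = 1697.88 MeV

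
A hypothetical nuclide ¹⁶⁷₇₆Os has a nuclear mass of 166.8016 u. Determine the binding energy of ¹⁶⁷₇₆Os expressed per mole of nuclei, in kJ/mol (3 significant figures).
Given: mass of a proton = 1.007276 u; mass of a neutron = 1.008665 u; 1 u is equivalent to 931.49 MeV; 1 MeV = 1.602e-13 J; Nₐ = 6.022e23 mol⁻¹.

Z = 76, so N = A − Z = 167 − 76 = 91.
Σm = 76·m_p + 91·m_n = 76.552976 + 91.788515 = 168.341491 u
Δm = 168.341491 − 166.8016 = 1.539891 u
Converting to energy: 1.539891 u × 931.49 MeV/u = 1434.39 MeV
Per nucleus in joules: 1434.39 MeV × 1.602e-13 J/MeV = 2.2979e-10 J
Per mole: 2.2979e-10 J × 6.022e23 mol⁻¹ = 1.3838e+14 J/mol

1.38e+11 kJ/mol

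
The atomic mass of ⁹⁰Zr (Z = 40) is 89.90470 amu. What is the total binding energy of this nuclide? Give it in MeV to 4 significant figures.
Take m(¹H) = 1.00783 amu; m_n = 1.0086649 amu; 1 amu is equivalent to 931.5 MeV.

784.1 MeV

The nucleus contains 40 protons and 90 − 40 = 50 neutrons.
Mass of separated nucleons = 40(1.00783) + 50(1.0086649) = 40.31320 + 50.4332450 = 90.7464450 amu
Mass defect Δm = 90.7464450 − 89.90470 = 0.8417450 amu
Binding energy = Δm·c² = 0.8417450 × 931.5 MeV/amu = 784.085 MeV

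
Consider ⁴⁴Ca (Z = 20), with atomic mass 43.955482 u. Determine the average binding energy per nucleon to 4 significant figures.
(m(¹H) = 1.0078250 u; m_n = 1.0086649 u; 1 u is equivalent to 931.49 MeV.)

With 20 protons and 24 neutrons (A = 44):
Total constituent mass: 20 × 1.0078250 + 24 × 1.0086649 = 44.3644576 u
Δm = 44.3644576 − 43.955482 = 0.4089756 u
E_B = 0.4089756 × 931.49 = 380.957 MeV
Dividing by A = 44 gives 8.658 MeV per nucleon.

8.658 MeV/nucleon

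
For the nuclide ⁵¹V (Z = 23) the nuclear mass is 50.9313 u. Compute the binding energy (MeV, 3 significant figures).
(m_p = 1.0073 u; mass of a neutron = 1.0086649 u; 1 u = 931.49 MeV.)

446 MeV

Total constituent mass: 23 × 1.0073 + 28 × 1.0086649 = 51.4105172 u
Δm = 51.4105172 − 50.9313 = 0.4792172 u
Converting to energy: 0.4792172 u × 931.49 MeV/u = 446.386 MeV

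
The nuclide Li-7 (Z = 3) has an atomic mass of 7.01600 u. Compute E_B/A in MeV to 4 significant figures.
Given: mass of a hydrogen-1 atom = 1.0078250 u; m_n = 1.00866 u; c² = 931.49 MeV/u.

Z = 3, so N = A − Z = 7 − 3 = 4.
Mass of separated nucleons = 3(1.0078250) + 4(1.00866) = 3.0234750 + 4.03464 = 7.0581150 u
The mass defect is 7.0581150 − 7.01600 = 0.0421150 u.
Binding energy = Δm·c² = 0.0421150 × 931.49 MeV/u = 39.2297 MeV
Per nucleon: 39.2297 / 7 = 5.604 MeV

5.604 MeV/nucleon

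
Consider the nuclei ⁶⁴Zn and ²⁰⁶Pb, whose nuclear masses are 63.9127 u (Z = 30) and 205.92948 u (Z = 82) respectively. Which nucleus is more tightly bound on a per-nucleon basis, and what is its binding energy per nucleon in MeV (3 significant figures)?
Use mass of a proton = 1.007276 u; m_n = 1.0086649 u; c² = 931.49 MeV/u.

⁶⁴Zn: Σm = 30(1.007276) + 34(1.0086649) = 64.5128866 u; Δm = 0.6001866 u; E_B = 559.07 MeV; E_B/A = 8.735 MeV
²⁰⁶Pb: Σm = 82(1.007276) + 124(1.0086649) = 207.6710796 u; Δm = 1.7415996 u; E_B = 1622.3 MeV; E_B/A = 7.875 MeV
⁶⁴Zn has the higher binding energy per nucleon, so it is the more tightly bound nucleus.

⁶⁴Zn; 8.74 MeV/nucleon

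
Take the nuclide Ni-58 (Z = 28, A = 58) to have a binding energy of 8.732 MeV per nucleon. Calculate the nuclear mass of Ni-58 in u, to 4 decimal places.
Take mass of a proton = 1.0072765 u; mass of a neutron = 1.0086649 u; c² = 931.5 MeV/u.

Total binding energy = 58 × 8.732 = 506.456 MeV
Mass defect = 506.456 MeV / (931.5 MeV/u) = 0.543699 u
Constituent mass = 28(1.0072765) + 30(1.0086649) = 58.4636890 u
Nuclear mass = 58.4636890 − 0.543699 = 57.9199900 u ≈ 57.9200 u (to 4 decimal places)

57.9200 u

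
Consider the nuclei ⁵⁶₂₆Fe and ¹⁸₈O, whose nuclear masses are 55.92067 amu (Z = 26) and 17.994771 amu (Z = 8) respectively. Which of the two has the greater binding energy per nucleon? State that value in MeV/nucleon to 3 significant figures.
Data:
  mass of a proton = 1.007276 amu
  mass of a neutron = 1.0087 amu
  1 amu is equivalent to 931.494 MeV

⁵⁶₂₆Fe: Σm = 26(1.007276) + 30(1.0087) = 56.450176 amu; Δm = 0.529506 amu; E_B = 493.23 MeV; E_B/A = 8.808 MeV
¹⁸₈O: Σm = 8(1.007276) + 10(1.0087) = 18.145208 amu; Δm = 0.150437 amu; E_B = 140.13 MeV; E_B/A = 7.785 MeV
⁵⁶₂₆Fe has the higher binding energy per nucleon, so it is the more tightly bound nucleus.

⁵⁶₂₆Fe; 8.81 MeV/nucleon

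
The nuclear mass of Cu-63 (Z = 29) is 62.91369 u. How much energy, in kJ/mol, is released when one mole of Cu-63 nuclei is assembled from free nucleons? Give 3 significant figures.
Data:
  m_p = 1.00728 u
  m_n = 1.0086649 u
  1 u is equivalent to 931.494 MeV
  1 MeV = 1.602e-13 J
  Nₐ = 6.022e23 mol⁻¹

Mass of separated nucleons = 29(1.00728) + 34(1.0086649) = 29.21112 + 34.2946066 = 63.5057266 u
Mass defect Δm = 63.5057266 − 62.91369 = 0.5920366 u
E_B = 0.5920366 × 931.494 = 551.479 MeV
Per nucleus in joules: 551.479 MeV × 1.602e-13 J/MeV = 8.8347e-11 J
Per mole: 8.8347e-11 J × 6.022e23 mol⁻¹ = 5.3203e+13 J/mol

5.32e+10 kJ/mol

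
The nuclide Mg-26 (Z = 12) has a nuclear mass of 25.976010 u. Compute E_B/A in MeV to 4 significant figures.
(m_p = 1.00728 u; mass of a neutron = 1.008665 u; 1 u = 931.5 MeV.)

8.335 MeV/nucleon

Z = 12, so N = A − Z = 26 − 12 = 14.
Total constituent mass: 12 × 1.00728 + 14 × 1.008665 = 26.208670 u
The mass defect is 26.208670 − 25.976010 = 0.232660 u.
E_B = 0.232660 × 931.5 = 216.7228 MeV
Dividing by A = 26 gives 8.335 MeV per nucleon.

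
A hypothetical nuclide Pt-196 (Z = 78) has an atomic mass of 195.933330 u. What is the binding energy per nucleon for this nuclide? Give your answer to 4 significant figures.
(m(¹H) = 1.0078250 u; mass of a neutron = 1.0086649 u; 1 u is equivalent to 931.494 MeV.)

Total constituent mass: 78 × 1.0078250 + 118 × 1.0086649 = 197.6328082 u
The mass defect is 197.6328082 − 195.933330 = 1.6994782 u.
Converting to energy: 1.6994782 u × 931.494 MeV/u = 1583.05 MeV
Per nucleon: 1583.05 / 196 = 8.077 MeV

8.077 MeV/nucleon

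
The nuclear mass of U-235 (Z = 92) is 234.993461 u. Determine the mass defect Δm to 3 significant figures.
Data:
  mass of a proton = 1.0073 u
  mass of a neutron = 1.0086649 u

1.92 u

The nucleus contains 92 protons and 235 − 92 = 143 neutrons.
Mass of separated nucleons = 92(1.0073) + 143(1.0086649) = 92.6716 + 144.2390807 = 236.9106807 u
Δm = 236.9106807 − 234.993461 = 1.9172197 u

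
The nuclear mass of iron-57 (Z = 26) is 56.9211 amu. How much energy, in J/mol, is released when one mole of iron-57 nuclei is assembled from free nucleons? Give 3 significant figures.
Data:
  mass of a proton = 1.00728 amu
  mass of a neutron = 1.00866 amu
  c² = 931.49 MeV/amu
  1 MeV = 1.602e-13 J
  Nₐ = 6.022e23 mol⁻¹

4.82e+13 J/mol

With 26 protons and 31 neutrons (A = 57):
Total constituent mass: 26 × 1.00728 + 31 × 1.00866 = 57.45774 amu
Mass defect Δm = 57.45774 − 56.9211 = 0.53664 amu
E_B = 0.53664 × 931.49 = 499.875 MeV
Per nucleus in joules: 499.875 MeV × 1.602e-13 J/MeV = 8.0080e-11 J
Per mole: 8.0080e-11 J × 6.022e23 mol⁻¹ = 4.8224e+13 J/mol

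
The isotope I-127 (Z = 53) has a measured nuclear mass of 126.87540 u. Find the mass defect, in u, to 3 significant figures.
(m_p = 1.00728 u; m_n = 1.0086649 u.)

Total constituent mass: 53 × 1.00728 + 74 × 1.0086649 = 128.0270426 u
The mass defect is 128.0270426 − 126.87540 = 1.1516426 u.

1.15 u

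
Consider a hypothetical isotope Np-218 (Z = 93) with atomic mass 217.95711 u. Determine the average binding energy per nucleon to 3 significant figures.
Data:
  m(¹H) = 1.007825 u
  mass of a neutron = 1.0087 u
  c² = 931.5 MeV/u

The nucleus contains 93 protons and 218 − 93 = 125 neutrons.
Total constituent mass: 93 × 1.007825 + 125 × 1.0087 = 219.815225 u
Mass defect Δm = 219.815225 − 217.95711 = 1.858115 u
E_B = 1.858115 × 931.5 = 1730.83 MeV
Dividing by A = 218 gives 7.940 MeV per nucleon.

7.94 MeV/nucleon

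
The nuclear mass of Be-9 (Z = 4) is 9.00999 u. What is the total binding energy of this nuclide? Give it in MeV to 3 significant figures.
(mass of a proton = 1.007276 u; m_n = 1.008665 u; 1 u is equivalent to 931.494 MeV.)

With 4 protons and 5 neutrons (A = 9):
Σm = 4·m_p + 5·m_n = 4.029104 + 5.043325 = 9.072429 u
Δm = 9.072429 − 9.00999 = 0.062439 u
Converting to energy: 0.062439 u × 931.494 MeV/u = 58.1616 MeV

58.2 MeV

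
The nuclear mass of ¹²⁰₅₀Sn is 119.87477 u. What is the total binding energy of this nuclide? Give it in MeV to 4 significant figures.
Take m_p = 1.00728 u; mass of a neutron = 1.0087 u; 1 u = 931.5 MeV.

1023 MeV

With 50 protons and 70 neutrons (A = 120):
Mass of separated nucleons = 50(1.00728) + 70(1.0087) = 50.36400 + 70.6090 = 120.97300 u
The mass defect is 120.97300 − 119.87477 = 1.09823 u.
Binding energy = Δm·c² = 1.09823 × 931.5 MeV/u = 1023.00 MeV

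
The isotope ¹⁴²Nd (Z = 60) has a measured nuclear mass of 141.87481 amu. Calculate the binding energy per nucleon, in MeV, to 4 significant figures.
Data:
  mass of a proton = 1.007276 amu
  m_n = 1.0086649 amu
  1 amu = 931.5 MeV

8.346 MeV/nucleon

Total constituent mass: 60 × 1.007276 + 82 × 1.0086649 = 143.1470818 amu
Mass defect Δm = 143.1470818 − 141.87481 = 1.2722718 amu
E_B = 1.2722718 × 931.5 = 1185.12 MeV
BE/A = 1185.12 MeV / 142 = 8.346 MeV/nucleon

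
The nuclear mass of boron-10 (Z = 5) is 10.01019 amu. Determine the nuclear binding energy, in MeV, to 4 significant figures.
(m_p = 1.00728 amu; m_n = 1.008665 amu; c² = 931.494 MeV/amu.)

Z = 5, so N = A − Z = 10 − 5 = 5.
Mass of separated nucleons = 5(1.00728) + 5(1.008665) = 5.03640 + 5.043325 = 10.079725 amu
Δm = 10.079725 − 10.01019 = 0.069535 amu
Binding energy = Δm·c² = 0.069535 × 931.494 MeV/amu = 64.7714 MeV

64.77 MeV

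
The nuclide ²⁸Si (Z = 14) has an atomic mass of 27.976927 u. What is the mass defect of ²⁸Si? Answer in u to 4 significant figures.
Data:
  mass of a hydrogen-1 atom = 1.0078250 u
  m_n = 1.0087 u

Mass of separated nucleons = 14(1.0078250) + 14(1.0087) = 14.1095500 + 14.1218 = 28.2313500 u
Mass defect Δm = 28.2313500 − 27.976927 = 0.2544230 u

0.2544 u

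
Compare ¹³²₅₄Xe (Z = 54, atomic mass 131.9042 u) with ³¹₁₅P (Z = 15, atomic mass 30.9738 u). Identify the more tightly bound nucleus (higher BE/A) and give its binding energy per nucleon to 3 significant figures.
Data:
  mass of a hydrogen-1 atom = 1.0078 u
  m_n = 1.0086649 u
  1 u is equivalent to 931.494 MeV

³¹₁₅P; 8.47 MeV/nucleon

¹³²₅₄Xe: Σm = 54(1.0078) + 78(1.0086649) = 133.0970622 u; Δm = 1.1928622 u; E_B = 1111.14 MeV; E_B/A = 8.418 MeV
³¹₁₅P: Σm = 15(1.0078) + 16(1.0086649) = 31.2556384 u; Δm = 0.2818384 u; E_B = 262.53 MeV; E_B/A = 8.469 MeV
³¹₁₅P has the higher binding energy per nucleon, so it is the more tightly bound nucleus.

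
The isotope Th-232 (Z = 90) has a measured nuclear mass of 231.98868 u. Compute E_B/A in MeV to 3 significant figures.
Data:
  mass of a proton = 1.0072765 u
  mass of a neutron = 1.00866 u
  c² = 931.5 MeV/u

7.61 MeV/nucleon

Σm = 90·m_p + 142·m_n = 90.6548850 + 143.22972 = 233.8846050 u
The mass defect is 233.8846050 − 231.98868 = 1.8959250 u.
Binding energy = Δm·c² = 1.8959250 × 931.5 MeV/u = 1766.05 MeV
Per nucleon: 1766.05 / 232 = 7.612 MeV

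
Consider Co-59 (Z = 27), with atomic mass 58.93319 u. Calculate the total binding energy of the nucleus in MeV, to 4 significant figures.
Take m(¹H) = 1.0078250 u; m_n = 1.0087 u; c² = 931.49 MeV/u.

With 27 protons and 32 neutrons (A = 59):
Mass of separated nucleons = 27(1.0078250) + 32(1.0087) = 27.2112750 + 32.2784 = 59.4896750 u
Δm = 59.4896750 − 58.93319 = 0.5564850 u
Converting to energy: 0.5564850 u × 931.49 MeV/u = 518.360 MeV

518.4 MeV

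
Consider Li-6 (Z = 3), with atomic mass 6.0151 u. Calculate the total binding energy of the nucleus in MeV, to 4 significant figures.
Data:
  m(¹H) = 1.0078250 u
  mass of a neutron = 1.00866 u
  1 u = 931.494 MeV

Σm = 3·m(¹H) + 3·m_n = 3.0234750 + 3.02598 = 6.0494550 u
Δm = 6.0494550 − 6.0151 = 0.0343550 u
E_B = 0.0343550 × 931.494 = 32.0015 MeV

32.00 MeV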